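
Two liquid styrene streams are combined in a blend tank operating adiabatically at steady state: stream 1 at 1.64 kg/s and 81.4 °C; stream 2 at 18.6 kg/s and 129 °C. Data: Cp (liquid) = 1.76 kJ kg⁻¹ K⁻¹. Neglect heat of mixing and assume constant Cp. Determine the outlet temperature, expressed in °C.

No heat crosses the boundary, so H_out = H_in.
Σ ṁᵢCp,ᵢTᵢ = 1.64×1.76×81.4 + 18.6×1.76×129 = 4457.9
Σ ṁᵢCp,ᵢ = 1.64×1.76 + 18.6×1.76 = 35.622
T_out = 4457.9 / 35.622 = 125.14 °C

T_out = 125 °C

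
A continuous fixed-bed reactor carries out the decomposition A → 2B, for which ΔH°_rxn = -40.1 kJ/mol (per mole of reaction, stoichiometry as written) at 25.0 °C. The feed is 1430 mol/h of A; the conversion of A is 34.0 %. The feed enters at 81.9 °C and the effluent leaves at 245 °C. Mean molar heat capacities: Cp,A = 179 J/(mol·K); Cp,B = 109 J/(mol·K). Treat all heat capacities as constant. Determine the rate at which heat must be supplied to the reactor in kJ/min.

Extent of reaction ξ = 0.340 × 1430 = 486.2 mol/h
Reaction term: ξ·ΔH°_rxn = 486.2 × -40.1 = -19497 kJ/h
Sensible, feed 81.9→25 °C: -14565 kJ/h
Outlet flows (mol/h): A 943.8, B 972.4
Sensible, products 25→245 °C: 60485 kJ/h
Q = ΔH = 26424 kJ/h = 7.3399 kW
Heat supplied = 440.39 kJ/min

Q_in = 440 kJ/min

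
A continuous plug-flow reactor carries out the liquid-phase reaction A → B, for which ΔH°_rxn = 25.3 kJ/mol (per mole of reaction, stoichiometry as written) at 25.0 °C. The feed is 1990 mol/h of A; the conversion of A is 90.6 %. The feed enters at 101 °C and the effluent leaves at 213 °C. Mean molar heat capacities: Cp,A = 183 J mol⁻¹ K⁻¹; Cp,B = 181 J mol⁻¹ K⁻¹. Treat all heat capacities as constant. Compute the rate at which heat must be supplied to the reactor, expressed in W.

Q_in = 23800 W

Extent of reaction ξ = 0.906 × 1990 = 1802.9 mol/h
Reaction term: ξ·ΔH°_rxn = 1802.9 × 25.3 = 45614 kJ/h
Sensible, feed 101→25 °C: -27677 kJ/h
Outlet flows (mol/h): A 187.06, B 1802.9
Sensible, products 25→213 °C: 67786 kJ/h
Q = ΔH = 85724 kJ/h = 23.812 kW
Heat supplied = 23812 W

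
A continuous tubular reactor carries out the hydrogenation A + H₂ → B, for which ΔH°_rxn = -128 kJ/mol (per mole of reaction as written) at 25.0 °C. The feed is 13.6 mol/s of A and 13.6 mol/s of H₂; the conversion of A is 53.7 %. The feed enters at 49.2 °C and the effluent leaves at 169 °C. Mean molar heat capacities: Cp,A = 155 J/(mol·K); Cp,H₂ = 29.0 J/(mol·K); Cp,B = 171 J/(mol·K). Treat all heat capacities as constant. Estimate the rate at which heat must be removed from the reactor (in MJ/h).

Q_out = 2340 MJ/h

Extent of reaction ξ = 0.537 × 13.6 = 7.3032 mol/s
Reaction term: ξ·ΔH°_rxn = 7.3032 × -128 = -934.81 kJ/s
Sensible, feed 49.2→25 °C: -60.558 kJ/s
Outlet flows (mol/s): A 6.2968, H₂ 6.2968, B 7.3032
Sensible, products 25→169 °C: 346.67 kJ/s
Q = ΔH = -648.69 kJ/s = -648.69 kW
Heat removed = 2335.3 MJ/h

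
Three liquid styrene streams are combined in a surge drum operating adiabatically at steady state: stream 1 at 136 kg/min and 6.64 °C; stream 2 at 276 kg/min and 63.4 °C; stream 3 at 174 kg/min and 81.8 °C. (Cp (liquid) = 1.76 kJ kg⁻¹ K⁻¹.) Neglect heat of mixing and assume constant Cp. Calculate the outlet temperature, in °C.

No heat crosses the boundary, so H_out = H_in.
T_out = Σ ṁᵢCp,ᵢTᵢ / Σ ṁᵢCp,ᵢ
      = 57437 / 1031.4 = 55.691 °C

T_out = 55.7 °C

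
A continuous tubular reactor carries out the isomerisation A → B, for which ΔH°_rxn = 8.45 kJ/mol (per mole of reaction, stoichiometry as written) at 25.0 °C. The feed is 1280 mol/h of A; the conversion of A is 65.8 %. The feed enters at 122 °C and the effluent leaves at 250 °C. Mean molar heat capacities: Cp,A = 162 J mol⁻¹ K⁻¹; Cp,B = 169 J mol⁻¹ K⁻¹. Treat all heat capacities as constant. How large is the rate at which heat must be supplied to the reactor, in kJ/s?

Q_in = 9.72 kJ/s

Extent of reaction ξ = 0.658 × 1280 = 842.24 mol/h
Reaction term: ξ·ΔH°_rxn = 842.24 × 8.45 = 7116.9 kJ/h
Sensible, feed 122→25 °C: -20114 kJ/h
Outlet flows (mol/h): A 437.76, B 842.24
Sensible, products 25→250 °C: 47983 kJ/h
Q = ΔH = 34986 kJ/h = 9.7182 kW
Heat supplied = 9.7182 kJ/s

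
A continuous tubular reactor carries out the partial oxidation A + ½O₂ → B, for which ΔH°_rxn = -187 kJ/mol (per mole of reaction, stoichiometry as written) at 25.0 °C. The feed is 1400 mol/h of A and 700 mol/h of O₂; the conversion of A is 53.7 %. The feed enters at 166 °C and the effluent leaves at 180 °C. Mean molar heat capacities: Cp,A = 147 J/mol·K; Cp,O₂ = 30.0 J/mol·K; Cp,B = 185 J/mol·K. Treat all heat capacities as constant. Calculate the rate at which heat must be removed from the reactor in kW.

Extent of reaction ξ = 0.537 × 1400 = 751.8 mol/h
Reaction term: ξ·ΔH°_rxn = 751.8 × -187 = -140590 kJ/h
Sensible, feed 166→25 °C: -31979 kJ/h
Outlet flows (mol/h): A 648.2, O₂ 324.1, B 751.8
Sensible, products 25→180 °C: 37834 kJ/h
Q = ΔH = -134730 kJ/h = -37.425 kW
Heat removed = 37.425 kW

Q_out = 37.4 kW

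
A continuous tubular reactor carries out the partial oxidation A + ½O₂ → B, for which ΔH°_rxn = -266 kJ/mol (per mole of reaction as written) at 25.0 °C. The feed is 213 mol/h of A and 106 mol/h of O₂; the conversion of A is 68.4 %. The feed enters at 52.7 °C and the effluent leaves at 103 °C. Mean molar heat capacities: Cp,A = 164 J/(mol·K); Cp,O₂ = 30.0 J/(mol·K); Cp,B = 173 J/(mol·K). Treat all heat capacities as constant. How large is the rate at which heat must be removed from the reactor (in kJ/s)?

Extent of reaction ξ = 0.684 × 213 = 145.69 mol/h
Reaction term: ξ·ΔH°_rxn = 145.69 × -266 = -38754 kJ/h
Sensible, feed 52.7→25 °C: -1055.7 kJ/h
Outlet flows (mol/h): A 67.308, O₂ 33.154, B 145.69
Sensible, products 25→103 °C: 2904.6 kJ/h
Q = ΔH = -36905 kJ/h = -10.251 kW
Heat removed = 10.251 kJ/s

Q_out = 10.3 kJ/s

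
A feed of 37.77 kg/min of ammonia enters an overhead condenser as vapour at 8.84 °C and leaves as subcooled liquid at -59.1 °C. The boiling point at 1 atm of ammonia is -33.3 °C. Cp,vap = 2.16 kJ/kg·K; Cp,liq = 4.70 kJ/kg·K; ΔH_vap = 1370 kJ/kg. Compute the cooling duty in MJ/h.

Q_c = 3590 MJ/h

vapour 8.84→-33.3 °C: -91.022 kJ/kg
condensation at -33.3 °C: -1370 kJ/kg
liquid -33.3→-59.1 °C: -121.26 kJ/kg
Δh = -91.022 + -1370 + -121.26 = -1582.3 kJ/kg
Q = ṁ·Δh = 37.77 kg/min × -1582.3 kJ/kg = -59763 kJ/min
|Q| = 996.05 kW = 3585.8 MJ/h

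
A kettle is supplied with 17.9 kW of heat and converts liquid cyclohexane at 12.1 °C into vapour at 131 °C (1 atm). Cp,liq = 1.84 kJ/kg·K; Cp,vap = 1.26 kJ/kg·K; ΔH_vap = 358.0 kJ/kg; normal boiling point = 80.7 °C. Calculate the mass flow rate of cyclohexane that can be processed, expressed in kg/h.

Δh = 1.84×(80.7−12.1) + 358.0 + 1.26×(131−80.7) = 547.6 kJ/kg
Q = 17.9 kW = 17.9 kJ/s = 64440 kJ/h
ṁ = Q/Δh = 64440 / 547.6 = 117.68 kg/h

ṁ = 118 kg/h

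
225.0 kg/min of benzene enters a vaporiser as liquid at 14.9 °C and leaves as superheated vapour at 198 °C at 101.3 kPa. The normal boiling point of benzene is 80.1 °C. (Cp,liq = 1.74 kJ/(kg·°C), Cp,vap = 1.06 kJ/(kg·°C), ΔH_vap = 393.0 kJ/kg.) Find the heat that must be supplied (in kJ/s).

Q = 2370 kJ/s

liquid 14.9→80.1 °C: 113.45 kJ/kg
vaporisation at 80.1 °C: 393 kJ/kg
vapour 80.1→198 °C: 124.97 kJ/kg
Δh = 113.45 + 393 + 124.97 = 631.42 kJ/kg
Q = ṁ·Δh = 225.0 kg/min × 631.42 kJ/kg = 142070 kJ/min
|Q| = 2367.8 kW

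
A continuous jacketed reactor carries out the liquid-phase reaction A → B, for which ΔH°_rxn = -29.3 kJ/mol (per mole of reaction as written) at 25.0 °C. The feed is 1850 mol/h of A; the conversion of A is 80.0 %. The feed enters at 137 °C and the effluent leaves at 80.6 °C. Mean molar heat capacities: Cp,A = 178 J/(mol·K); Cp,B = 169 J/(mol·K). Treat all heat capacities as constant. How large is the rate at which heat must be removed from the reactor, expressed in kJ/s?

Extent of reaction ξ = 0.800 × 1850 = 1480 mol/h
Reaction term: ξ·ΔH°_rxn = 1480 × -29.3 = -43364 kJ/h
Sensible, feed 137→25 °C: -36882 kJ/h
Outlet flows (mol/h): A 370, B 1480
Sensible, products 25→80.6 °C: 17568 kJ/h
Q = ΔH = -62677 kJ/h = -17.41 kW
Heat removed = 17.41 kJ/s

Q_out = 17.4 kJ/s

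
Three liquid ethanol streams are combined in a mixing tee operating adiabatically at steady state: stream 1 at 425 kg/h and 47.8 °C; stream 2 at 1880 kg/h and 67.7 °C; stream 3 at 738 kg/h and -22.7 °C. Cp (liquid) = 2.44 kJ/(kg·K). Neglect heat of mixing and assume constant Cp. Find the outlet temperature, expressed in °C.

T_out = 43.0 °C

No heat crosses the boundary, so H_out = H_in.
Σ ṁᵢCp,ᵢTᵢ = 425×2.44×47.8 + 1880×2.44×67.7 + 738×2.44×-22.7 = 319250
Σ ṁᵢCp,ᵢ = 425×2.44 + 1880×2.44 + 738×2.44 = 7424.9
T_out = 319250 / 7424.9 = 42.997 °C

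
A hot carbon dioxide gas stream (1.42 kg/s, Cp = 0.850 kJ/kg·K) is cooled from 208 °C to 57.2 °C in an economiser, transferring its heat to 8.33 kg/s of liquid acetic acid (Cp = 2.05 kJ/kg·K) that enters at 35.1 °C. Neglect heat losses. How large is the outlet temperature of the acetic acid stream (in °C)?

T_c,out = 45.8 °C

Heat released by hot stream: Q = 1.42 × 0.850 × (208 − 57.2) = 182.02 kJ/s
Energy balance on cold side (adiabatic exchanger): Q = ṁ_c·Cp_c·(T_c,out − T_c,in)
T_c,out = 35.1 + 182.02/(8.33 × 2.05) = 45.759 °C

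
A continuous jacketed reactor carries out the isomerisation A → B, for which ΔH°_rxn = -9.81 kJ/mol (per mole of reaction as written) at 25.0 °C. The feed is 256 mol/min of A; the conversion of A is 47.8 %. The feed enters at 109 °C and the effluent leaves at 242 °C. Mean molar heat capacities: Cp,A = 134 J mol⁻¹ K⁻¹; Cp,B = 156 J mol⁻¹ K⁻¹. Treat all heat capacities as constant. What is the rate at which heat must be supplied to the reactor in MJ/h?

Q_in = 237 MJ/h

Extent of reaction ξ = 0.478 × 256 = 122.37 mol/min
Reaction term: ξ·ΔH°_rxn = 122.37 × -9.81 = -1200.4 kJ/min
Sensible, feed 109→25 °C: -2881.5 kJ/min
Outlet flows (mol/min): A 133.63, B 122.37
Sensible, products 25→242 °C: 8028.2 kJ/min
Q = ΔH = 3946.2 kJ/min = 65.77 kW
Heat supplied = 236.77 MJ/h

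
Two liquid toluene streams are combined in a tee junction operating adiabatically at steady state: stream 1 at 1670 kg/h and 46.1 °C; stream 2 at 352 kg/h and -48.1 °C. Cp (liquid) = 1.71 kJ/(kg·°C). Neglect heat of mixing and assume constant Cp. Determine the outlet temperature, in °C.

T_out = 29.7 °C

Adiabatic, steady state ⇒ Σ ṁᵢCp,ᵢ(T_out − Tᵢ) = 0
T_out = Σ ṁᵢCp,ᵢTᵢ / Σ ṁᵢCp,ᵢ
      = 102700 / 3457.6 = 29.701 °C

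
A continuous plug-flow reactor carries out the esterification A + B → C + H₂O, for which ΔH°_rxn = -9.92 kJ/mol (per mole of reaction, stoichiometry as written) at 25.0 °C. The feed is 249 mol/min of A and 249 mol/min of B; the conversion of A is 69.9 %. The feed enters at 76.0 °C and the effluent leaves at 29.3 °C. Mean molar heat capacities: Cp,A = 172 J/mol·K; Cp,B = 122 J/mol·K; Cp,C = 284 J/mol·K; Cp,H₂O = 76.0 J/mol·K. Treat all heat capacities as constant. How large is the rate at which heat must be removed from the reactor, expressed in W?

Q_out = 84900 W

Extent of reaction ξ = 0.699 × 249 = 174.05 mol/min
Reaction term: ξ·ΔH°_rxn = 174.05 × -9.92 = -1726.6 kJ/min
Sensible, feed 76.0→25 °C: -3733.5 kJ/min
Outlet flows (mol/min): A 74.949, B 74.949, C 174.05, H₂O 174.05
Sensible, products 25→29.3 °C: 364.18 kJ/min
Q = ΔH = -5095.9 kJ/min = -84.932 kW
Heat removed = 84932 W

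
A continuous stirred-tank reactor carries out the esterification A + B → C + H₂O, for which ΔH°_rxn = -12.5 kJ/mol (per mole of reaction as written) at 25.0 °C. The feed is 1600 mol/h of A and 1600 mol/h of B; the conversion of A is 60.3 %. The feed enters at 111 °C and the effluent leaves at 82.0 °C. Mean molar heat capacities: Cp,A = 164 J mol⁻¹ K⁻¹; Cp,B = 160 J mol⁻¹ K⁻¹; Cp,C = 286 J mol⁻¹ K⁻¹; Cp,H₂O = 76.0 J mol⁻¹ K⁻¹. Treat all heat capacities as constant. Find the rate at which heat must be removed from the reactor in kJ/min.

Extent of reaction ξ = 0.603 × 1600 = 964.8 mol/h
Reaction term: ξ·ΔH°_rxn = 964.8 × -12.5 = -12060 kJ/h
Sensible, feed 111→25 °C: -44582 kJ/h
Outlet flows (mol/h): A 635.2, B 635.2, C 964.8, H₂O 964.8
Sensible, products 25→82.0 °C: 31639 kJ/h
Q = ΔH = -25004 kJ/h = -6.9455 kW
Heat removed = 416.73 kJ/min

Q_out = 417 kJ/min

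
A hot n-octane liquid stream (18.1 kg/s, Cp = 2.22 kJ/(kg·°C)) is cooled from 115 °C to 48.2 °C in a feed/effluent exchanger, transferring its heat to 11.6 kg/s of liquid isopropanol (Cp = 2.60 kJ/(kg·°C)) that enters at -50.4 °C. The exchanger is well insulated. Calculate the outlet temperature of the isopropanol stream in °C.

T_c,out = 38.6 °C

Heat released by hot stream: Q = 18.1 × 2.22 × (115 − 48.2) = 2684.2 kJ/s
Energy balance on cold side (adiabatic exchanger): Q = ṁ_c·Cp_c·(T_c,out − T_c,in)
T_c,out = -50.4 + 2684.2/(11.6 × 2.60) = 38.597 °C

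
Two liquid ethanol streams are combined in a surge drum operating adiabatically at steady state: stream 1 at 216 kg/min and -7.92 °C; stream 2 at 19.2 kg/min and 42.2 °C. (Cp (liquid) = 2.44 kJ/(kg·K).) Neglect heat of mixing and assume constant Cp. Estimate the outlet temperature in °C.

Energy balance with Q = 0: Σ ṁᵢCp,ᵢ(T_out − Tᵢ) = 0
Σ ṁᵢCp,ᵢTᵢ = 216×2.44×-7.92 + 19.2×2.44×42.2 = -2197.2
Σ ṁᵢCp,ᵢ = 216×2.44 + 19.2×2.44 = 573.89
T_out = -2197.2 / 573.89 = -3.8286 °C

T_out = -3.83 °C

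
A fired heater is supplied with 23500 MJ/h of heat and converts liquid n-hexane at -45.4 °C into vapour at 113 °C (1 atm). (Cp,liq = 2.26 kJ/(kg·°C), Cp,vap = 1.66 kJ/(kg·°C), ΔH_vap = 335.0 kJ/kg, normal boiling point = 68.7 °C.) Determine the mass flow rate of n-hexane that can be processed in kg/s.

Δh = 2.26×(68.7−-45.4) + 335.0 + 1.66×(113−68.7) = 666.4 kJ/kg
Q = 23500 MJ/h = 6527.8 kJ/s = 6527.8 kJ/s
ṁ = Q/Δh = 6527.8 / 666.4 = 9.7955 kg/s

ṁ = 9.80 kg/s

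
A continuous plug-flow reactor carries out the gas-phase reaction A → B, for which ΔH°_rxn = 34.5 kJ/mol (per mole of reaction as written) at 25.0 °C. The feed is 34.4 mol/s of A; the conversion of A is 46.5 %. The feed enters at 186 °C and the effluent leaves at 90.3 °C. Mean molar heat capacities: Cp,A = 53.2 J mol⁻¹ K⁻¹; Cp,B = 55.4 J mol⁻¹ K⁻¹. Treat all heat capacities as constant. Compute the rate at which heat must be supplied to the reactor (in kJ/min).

Extent of reaction ξ = 0.465 × 34.4 = 15.996 mol/s
Reaction term: ξ·ΔH°_rxn = 15.996 × 34.5 = 551.86 kJ/s
Sensible, feed 186→25 °C: -294.64 kJ/s
Outlet flows (mol/s): A 18.404, B 15.996
Sensible, products 25→90.3 °C: 121.8 kJ/s
Q = ΔH = 379.02 kJ/s = 379.02 kW
Heat supplied = 22741 kJ/min

Q_in = 22700 kJ/min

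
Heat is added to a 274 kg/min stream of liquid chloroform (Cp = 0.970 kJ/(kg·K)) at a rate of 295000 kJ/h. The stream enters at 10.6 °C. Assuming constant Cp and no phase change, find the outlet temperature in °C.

Q = 295000 kJ/h = 4916.7 kJ/min
ΔT = Q/(ṁ·Cp) = 4916.7/(274×0.970) = 18.499 K
T_out = 10.6 + 18.499 = 29.099 °C

T_out = 29.1 °C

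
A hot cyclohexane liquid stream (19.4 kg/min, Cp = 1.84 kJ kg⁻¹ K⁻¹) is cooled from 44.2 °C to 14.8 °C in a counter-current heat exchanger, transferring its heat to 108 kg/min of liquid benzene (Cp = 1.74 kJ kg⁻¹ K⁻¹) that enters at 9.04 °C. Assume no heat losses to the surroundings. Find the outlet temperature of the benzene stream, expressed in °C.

T_c,out = 14.6 °C

Heat released by hot stream: Q = 19.4 × 1.84 × (44.2 − 14.8) = 1049.5 kJ/min
Energy balance on cold side (adiabatic exchanger): Q = ṁ_c·Cp_c·(T_c,out − T_c,in)
T_c,out = 9.04 + 1049.5/(108 × 1.74) = 14.625 °C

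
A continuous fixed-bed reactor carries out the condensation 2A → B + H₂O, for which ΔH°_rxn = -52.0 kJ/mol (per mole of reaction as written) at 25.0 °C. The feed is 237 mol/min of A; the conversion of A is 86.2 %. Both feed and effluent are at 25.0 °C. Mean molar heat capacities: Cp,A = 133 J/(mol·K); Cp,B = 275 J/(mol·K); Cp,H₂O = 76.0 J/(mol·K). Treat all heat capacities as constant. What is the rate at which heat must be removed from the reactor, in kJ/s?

Q_out = 88.5 kJ/s

Extent of reaction ξ = 0.862 × 237 / 2 = 102.15 mol/min
Reaction term: ξ·ΔH°_rxn = 102.15 × -52.0 = -5311.6 kJ/min
Q = ΔH = -5311.6 kJ/min = -88.527 kW
Heat removed = 88.527 kJ/s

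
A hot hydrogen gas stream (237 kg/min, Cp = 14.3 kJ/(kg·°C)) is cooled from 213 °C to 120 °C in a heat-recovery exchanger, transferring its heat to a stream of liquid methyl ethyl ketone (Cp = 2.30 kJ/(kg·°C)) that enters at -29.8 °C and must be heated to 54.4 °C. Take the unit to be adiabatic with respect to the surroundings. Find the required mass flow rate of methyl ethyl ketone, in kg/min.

Heat released by hot stream: Q = 237 × 14.3 × (213 − 120) = 315190 kJ/min
Energy balance on cold side (adiabatic exchanger): Q = ṁ_c·Cp_c·(T_c,out − T_c,in)
ṁ_c = 315190 / [2.30 × (54.4 − -29.8)] = 1627.5 kg/min

ṁ_c = 1630 kg/min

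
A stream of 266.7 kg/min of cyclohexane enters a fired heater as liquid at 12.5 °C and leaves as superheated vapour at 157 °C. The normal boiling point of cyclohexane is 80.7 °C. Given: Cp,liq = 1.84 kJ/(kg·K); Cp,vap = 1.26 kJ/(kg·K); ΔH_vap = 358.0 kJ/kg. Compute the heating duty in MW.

Q = 2.58 MW

liquid 12.5→80.7 °C: 125.49 kJ/kg
vaporisation at 80.7 °C: 358 kJ/kg
vapour 80.7→157 °C: 96.138 kJ/kg
Δh = 125.49 + 358 + 96.138 = 579.63 kJ/kg
Q = ṁ·Δh = 266.7 kg/min × 579.63 kJ/kg = 154590 kJ/min
|Q| = 2576.4 kW = 2.5764 MW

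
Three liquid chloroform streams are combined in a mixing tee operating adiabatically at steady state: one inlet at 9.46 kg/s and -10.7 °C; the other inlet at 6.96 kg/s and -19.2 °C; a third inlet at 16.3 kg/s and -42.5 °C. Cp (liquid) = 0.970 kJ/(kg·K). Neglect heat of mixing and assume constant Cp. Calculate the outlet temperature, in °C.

Energy balance with Q = 0: Σ ṁᵢCp,ᵢ(T_out − Tᵢ) = 0
T_out = Σ ṁᵢCp,ᵢTᵢ / Σ ṁᵢCp,ᵢ
      = -899.78 / 31.738 = -28.35 °C

T_out = -28.3 °C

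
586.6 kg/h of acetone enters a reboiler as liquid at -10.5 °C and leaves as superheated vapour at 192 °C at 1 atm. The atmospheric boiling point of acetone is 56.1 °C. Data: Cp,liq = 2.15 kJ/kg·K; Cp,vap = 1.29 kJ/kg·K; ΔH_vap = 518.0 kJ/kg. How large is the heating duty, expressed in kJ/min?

Q = 8180 kJ/min

liquid -10.5→56.1 °C: 143.19 kJ/kg
vaporisation at 56.1 °C: 518 kJ/kg
vapour 56.1→192 °C: 175.31 kJ/kg
Δh = 143.19 + 518 + 175.31 = 836.5 kJ/kg
Q = ṁ·Δh = 586.6 kg/h × 836.5 kJ/kg = 490690 kJ/h
|Q| = 136.3 kW = 8178.2 kJ/min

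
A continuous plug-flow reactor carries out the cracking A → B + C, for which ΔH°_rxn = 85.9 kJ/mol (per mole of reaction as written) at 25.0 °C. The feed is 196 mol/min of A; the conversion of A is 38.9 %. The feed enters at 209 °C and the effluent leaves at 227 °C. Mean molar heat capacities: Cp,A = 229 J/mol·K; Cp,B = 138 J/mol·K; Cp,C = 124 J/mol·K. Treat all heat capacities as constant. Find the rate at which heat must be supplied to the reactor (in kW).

Extent of reaction ξ = 0.389 × 196 = 76.244 mol/min
Reaction term: ξ·ΔH°_rxn = 76.244 × 85.9 = 6549.4 kJ/min
Sensible, feed 209→25 °C: -8258.7 kJ/min
Outlet flows (mol/min): A 119.76, B 76.244, C 76.244
Sensible, products 25→227 °C: 9574.8 kJ/min
Q = ΔH = 7865.5 kJ/min = 131.09 kW
Heat supplied = 131.09 kW

Q_in = 131 kW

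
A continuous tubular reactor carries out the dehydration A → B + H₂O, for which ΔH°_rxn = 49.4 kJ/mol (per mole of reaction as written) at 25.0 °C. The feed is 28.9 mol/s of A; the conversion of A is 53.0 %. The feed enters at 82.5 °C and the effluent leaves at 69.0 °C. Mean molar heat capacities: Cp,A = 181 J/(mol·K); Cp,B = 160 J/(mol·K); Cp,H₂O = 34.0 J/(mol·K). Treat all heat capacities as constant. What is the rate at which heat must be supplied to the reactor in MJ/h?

Q_in = 2500 MJ/h

Extent of reaction ξ = 0.530 × 28.9 = 15.317 mol/s
Reaction term: ξ·ΔH°_rxn = 15.317 × 49.4 = 756.66 kJ/s
Sensible, feed 82.5→25 °C: -300.78 kJ/s
Outlet flows (mol/s): A 13.583, B 15.317, H₂O 15.317
Sensible, products 25→69.0 °C: 238.92 kJ/s
Q = ΔH = 694.8 kJ/s = 694.8 kW
Heat supplied = 2501.3 MJ/h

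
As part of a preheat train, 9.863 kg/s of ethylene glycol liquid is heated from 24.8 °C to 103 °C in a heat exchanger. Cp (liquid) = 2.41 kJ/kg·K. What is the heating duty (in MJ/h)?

Q = 6690 MJ/h

Q = ṁ·Cp·ΔT = 9.863 × 2.41 × (103 − 24.8) = 1858.8 kJ/s
Heating duty = 6691.7 MJ/h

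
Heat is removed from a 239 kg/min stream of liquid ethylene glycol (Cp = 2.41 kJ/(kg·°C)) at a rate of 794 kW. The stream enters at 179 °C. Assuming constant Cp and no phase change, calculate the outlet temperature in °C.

T_out = 96.3 °C

Q = 794 kW = 47640 kJ/min
ΔT = Q/(ṁ·Cp) = 47640/(239×2.41) = 82.71 K
T_out = 179 − 82.71 = 96.29 °C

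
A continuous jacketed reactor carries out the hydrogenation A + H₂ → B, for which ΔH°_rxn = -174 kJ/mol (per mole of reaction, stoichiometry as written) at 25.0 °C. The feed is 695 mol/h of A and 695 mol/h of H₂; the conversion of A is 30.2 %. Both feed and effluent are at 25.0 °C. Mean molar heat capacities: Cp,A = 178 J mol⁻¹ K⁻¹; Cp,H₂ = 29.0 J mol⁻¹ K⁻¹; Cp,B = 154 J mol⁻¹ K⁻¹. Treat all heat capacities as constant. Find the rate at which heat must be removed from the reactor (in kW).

Q_out = 10.1 kW

Extent of reaction ξ = 0.302 × 695 = 209.89 mol/h
Reaction term: ξ·ΔH°_rxn = 209.89 × -174 = -36521 kJ/h
Q = ΔH = -36521 kJ/h = -10.145 kW
Heat removed = 10.145 kW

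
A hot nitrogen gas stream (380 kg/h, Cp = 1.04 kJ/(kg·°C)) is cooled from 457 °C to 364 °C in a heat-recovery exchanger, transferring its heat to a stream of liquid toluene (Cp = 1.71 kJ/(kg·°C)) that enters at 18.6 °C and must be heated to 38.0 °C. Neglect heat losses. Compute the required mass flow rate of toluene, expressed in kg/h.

ṁ_c = 1110 kg/h

Heat released by hot stream: Q = 380 × 1.04 × (457 − 364) = 36754 kJ/h
Energy balance on cold side (adiabatic exchanger): Q = ṁ_c·Cp_c·(T_c,out − T_c,in)
ṁ_c = 36754 / [1.71 × (38.0 − 18.6)] = 1107.9 kg/h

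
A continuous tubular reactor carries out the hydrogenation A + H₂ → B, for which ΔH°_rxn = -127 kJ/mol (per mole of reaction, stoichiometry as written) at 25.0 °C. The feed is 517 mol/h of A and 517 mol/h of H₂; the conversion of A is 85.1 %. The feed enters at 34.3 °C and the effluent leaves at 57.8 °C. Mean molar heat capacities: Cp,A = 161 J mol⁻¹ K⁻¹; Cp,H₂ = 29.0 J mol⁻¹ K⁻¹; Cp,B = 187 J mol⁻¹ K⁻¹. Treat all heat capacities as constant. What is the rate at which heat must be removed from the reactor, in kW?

Extent of reaction ξ = 0.851 × 517 = 439.97 mol/h
Reaction term: ξ·ΔH°_rxn = 439.97 × -127 = -55876 kJ/h
Sensible, feed 34.3→25 °C: -913.54 kJ/h
Outlet flows (mol/h): A 77.033, H₂ 77.033, B 439.97
Sensible, products 25→57.8 °C: 3178.7 kJ/h
Q = ΔH = -53611 kJ/h = -14.892 kW
Heat removed = 14.892 kW

Q_out = 14.9 kW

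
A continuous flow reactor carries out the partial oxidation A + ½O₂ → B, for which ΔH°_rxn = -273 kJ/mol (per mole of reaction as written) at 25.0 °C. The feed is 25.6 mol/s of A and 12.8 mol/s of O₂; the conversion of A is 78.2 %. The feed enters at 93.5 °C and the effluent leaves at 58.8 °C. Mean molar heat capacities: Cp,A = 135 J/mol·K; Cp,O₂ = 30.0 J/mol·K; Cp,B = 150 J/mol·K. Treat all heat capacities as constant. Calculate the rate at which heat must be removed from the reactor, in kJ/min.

Q_out = 336000 kJ/min

Extent of reaction ξ = 0.782 × 25.6 = 20.019 mol/s
Reaction term: ξ·ΔH°_rxn = 20.019 × -273 = -5465.2 kJ/s
Sensible, feed 93.5→25 °C: -263.04 kJ/s
Outlet flows (mol/s): A 5.5808, O₂ 2.7904, B 20.019
Sensible, products 25→58.8 °C: 129.79 kJ/s
Q = ΔH = -5598.5 kJ/s = -5598.5 kW
Heat removed = 335910 kJ/min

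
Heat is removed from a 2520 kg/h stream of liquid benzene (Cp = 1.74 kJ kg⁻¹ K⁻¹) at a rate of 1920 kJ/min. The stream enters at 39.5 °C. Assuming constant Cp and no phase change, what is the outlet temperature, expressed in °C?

T_out = 13.2 °C

Q = 1920 kJ/min = 115200 kJ/h
ΔT = Q/(ṁ·Cp) = 115200/(2520×1.74) = 26.273 K
T_out = 39.5 − 26.273 = 13.227 °C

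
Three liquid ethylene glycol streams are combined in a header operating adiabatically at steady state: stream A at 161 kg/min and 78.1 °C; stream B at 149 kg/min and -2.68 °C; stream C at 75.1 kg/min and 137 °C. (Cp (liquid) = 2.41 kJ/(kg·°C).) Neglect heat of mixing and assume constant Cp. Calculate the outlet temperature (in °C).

Adiabatic, steady state ⇒ Σ ṁᵢCp,ᵢ(T_out − Tᵢ) = 0
Σ ṁᵢCp,ᵢTᵢ = 161×2.41×78.1 + 149×2.41×-2.68 + 75.1×2.41×137 = 54137
Σ ṁᵢCp,ᵢ = 161×2.41 + 149×2.41 + 75.1×2.41 = 928.09
T_out = 54137 / 928.09 = 58.332 °C

T_out = 58.3 °C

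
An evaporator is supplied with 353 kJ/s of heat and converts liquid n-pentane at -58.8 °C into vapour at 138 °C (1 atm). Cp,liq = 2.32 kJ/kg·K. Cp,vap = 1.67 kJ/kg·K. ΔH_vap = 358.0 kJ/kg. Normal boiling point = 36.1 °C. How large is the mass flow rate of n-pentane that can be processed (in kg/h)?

ṁ = 1700 kg/h

Δh = 2.32×(36.1−-58.8) + 358.0 + 1.67×(138−36.1) = 748.34 kJ/kg
Q = 353 kJ/s = 353 kJ/s = 1.2708e+06 kJ/h
ṁ = Q/Δh = 1.2708e+06 / 748.34 = 1698.2 kg/h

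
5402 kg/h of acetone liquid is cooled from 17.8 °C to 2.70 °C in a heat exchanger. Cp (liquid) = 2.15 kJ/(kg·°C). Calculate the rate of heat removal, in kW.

Q_c = 48.7 kW

Q = ṁ·Cp·ΔT = 5402 × 2.15 × (2.70 − 17.8) = -175380 kJ/h
Converting: 175380 / 3600 s = 48.716 kW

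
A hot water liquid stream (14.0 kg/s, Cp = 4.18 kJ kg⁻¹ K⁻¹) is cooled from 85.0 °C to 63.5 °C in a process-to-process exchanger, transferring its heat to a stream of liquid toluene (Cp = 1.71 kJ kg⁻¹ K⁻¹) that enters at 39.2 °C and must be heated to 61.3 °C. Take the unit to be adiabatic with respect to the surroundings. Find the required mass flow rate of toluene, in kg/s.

Heat released by hot stream: Q = 14.0 × 4.18 × (85.0 − 63.5) = 1258.2 kJ/s
Energy balance on cold side (adiabatic exchanger): Q = ṁ_c·Cp_c·(T_c,out − T_c,in)
ṁ_c = 1258.2 / [1.71 × (61.3 − 39.2)] = 33.293 kg/s

ṁ_c = 33.3 kg/s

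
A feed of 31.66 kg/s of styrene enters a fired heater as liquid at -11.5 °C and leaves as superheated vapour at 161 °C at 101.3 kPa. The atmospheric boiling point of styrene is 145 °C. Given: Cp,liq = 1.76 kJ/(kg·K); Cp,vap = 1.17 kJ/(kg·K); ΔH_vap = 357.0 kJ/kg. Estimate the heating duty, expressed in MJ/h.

liquid -11.5→145 °C: 275.44 kJ/kg
vaporisation at 145 °C: 357 kJ/kg
vapour 145→161 °C: 18.72 kJ/kg
Δh = 275.44 + 357 + 18.72 = 651.16 kJ/kg
Q = ṁ·Δh = 31.66 kg/s × 651.16 kJ/kg = 20616 kJ/s
|Q| = 20616 kW = 74217 MJ/h

Q = 74200 MJ/h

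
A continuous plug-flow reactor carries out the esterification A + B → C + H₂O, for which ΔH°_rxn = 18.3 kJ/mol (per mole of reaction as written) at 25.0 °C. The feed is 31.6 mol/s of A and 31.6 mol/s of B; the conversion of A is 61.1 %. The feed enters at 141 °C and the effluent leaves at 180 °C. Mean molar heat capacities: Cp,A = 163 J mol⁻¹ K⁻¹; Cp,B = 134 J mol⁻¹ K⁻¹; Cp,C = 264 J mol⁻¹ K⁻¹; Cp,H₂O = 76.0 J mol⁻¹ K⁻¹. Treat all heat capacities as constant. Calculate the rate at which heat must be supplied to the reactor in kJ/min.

Q_in = 50900 kJ/min

Extent of reaction ξ = 0.611 × 31.6 = 19.308 mol/s
Reaction term: ξ·ΔH°_rxn = 19.308 × 18.3 = 353.33 kJ/s
Sensible, feed 141→25 °C: -1088.7 kJ/s
Outlet flows (mol/s): A 12.292, B 12.292, C 19.308, H₂O 19.308
Sensible, products 25→180 °C: 1583.4 kJ/s
Q = ΔH = 848.04 kJ/s = 848.04 kW
Heat supplied = 50882 kJ/min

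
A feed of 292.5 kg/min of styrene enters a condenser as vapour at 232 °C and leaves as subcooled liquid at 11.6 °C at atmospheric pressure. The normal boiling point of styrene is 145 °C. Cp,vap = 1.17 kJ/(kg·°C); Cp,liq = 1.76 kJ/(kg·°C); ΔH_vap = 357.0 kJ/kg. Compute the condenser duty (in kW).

vapour 232→145 °C: -101.79 kJ/kg
condensation at 145 °C: -357 kJ/kg
liquid 145→11.6 °C: -234.78 kJ/kg
Δh = -101.79 + -357 + -234.78 = -693.57 kJ/kg
Q = ṁ·Δh = 292.5 kg/min × -693.57 kJ/kg = -202870 kJ/min
|Q| = 3381.2 kW

Q_c = 3380 kW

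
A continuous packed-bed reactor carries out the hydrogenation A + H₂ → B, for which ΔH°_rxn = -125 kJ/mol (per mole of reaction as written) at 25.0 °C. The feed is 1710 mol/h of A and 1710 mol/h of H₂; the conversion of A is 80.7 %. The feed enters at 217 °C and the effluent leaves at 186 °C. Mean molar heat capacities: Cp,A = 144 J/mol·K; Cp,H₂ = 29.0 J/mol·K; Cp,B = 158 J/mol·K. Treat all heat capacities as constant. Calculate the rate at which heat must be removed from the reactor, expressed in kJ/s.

Extent of reaction ξ = 0.807 × 1710 = 1380 mol/h
Reaction term: ξ·ΔH°_rxn = 1380 × -125 = -172500 kJ/h
Sensible, feed 217→25 °C: -56799 kJ/h
Outlet flows (mol/h): A 330.03, H₂ 330.03, B 1380
Sensible, products 25→186 °C: 44296 kJ/h
Q = ΔH = -185000 kJ/h = -51.389 kW
Heat removed = 51.389 kJ/s

Q_out = 51.4 kJ/s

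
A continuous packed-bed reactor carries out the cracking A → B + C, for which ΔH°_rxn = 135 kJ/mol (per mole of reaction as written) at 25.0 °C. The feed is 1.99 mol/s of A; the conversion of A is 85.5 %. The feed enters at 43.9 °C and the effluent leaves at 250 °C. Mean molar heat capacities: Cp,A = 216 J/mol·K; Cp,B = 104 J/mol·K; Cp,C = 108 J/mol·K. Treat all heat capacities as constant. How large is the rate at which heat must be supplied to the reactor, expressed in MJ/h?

Q_in = 1140 MJ/h

Extent of reaction ξ = 0.855 × 1.99 = 1.7014 mol/s
Reaction term: ξ·ΔH°_rxn = 1.7014 × 135 = 229.7 kJ/s
Sensible, feed 43.9→25 °C: -8.124 kJ/s
Outlet flows (mol/s): A 0.28855, B 1.7014, C 1.7014
Sensible, products 25→250 °C: 95.183 kJ/s
Q = ΔH = 316.75 kJ/s = 316.75 kW
Heat supplied = 1140.3 MJ/h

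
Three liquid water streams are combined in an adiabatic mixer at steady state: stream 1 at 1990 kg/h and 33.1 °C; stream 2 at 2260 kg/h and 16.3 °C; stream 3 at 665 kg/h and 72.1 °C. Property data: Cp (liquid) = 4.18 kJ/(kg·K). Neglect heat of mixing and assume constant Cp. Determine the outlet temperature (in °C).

T_out = 30.7 °C

Energy balance with Q = 0: Σ ṁᵢCp,ᵢ(T_out − Tᵢ) = 0
Σ ṁᵢCp,ᵢTᵢ = 1990×4.18×33.1 + 2260×4.18×16.3 + 665×4.18×72.1 = 629730
Σ ṁᵢCp,ᵢ = 1990×4.18 + 2260×4.18 + 665×4.18 = 20545
T_out = 629730 / 20545 = 30.652 °C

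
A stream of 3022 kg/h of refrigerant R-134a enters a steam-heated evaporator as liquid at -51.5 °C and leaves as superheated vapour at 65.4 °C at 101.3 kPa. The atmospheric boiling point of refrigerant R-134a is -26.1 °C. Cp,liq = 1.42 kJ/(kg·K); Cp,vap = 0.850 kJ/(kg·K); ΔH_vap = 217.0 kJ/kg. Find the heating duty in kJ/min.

Q = 16700 kJ/min

liquid -51.5→-26.1 °C: 36.068 kJ/kg
vaporisation at -26.1 °C: 217 kJ/kg
vapour -26.1→65.4 °C: 77.775 kJ/kg
Δh = 36.068 + 217 + 77.775 = 330.84 kJ/kg
Q = ṁ·Δh = 3022 kg/h × 330.84 kJ/kg = 999810 kJ/h
|Q| = 277.72 kW = 16663 kJ/min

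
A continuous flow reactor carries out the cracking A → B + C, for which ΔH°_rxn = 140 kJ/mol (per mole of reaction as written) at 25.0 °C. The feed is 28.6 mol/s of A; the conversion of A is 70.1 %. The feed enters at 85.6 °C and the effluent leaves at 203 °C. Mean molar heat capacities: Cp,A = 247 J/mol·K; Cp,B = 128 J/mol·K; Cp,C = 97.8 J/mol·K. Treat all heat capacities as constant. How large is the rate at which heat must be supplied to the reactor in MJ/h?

Extent of reaction ξ = 0.701 × 28.6 = 20.049 mol/s
Reaction term: ξ·ΔH°_rxn = 20.049 × 140 = 2806.8 kJ/s
Sensible, feed 85.6→25 °C: -428.09 kJ/s
Outlet flows (mol/s): A 8.5514, B 20.049, C 20.049
Sensible, products 25→203 °C: 1181.8 kJ/s
Q = ΔH = 3560.5 kJ/s = 3560.5 kW
Heat supplied = 12818 MJ/h

Q_in = 12800 MJ/h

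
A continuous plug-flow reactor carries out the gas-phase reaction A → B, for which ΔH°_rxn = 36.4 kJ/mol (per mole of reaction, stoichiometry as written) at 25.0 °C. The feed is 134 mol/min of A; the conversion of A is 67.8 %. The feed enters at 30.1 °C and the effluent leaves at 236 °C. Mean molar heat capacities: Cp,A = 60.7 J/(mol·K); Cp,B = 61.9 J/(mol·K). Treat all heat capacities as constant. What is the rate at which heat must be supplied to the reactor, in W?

Extent of reaction ξ = 0.678 × 134 = 90.852 mol/min
Reaction term: ξ·ΔH°_rxn = 90.852 × 36.4 = 3307 kJ/min
Sensible, feed 30.1→25 °C: -41.482 kJ/min
Outlet flows (mol/min): A 43.148, B 90.852
Sensible, products 25→236 °C: 1739.2 kJ/min
Q = ΔH = 5004.8 kJ/min = 83.413 kW
Heat supplied = 83413 W

Q_in = 83400 W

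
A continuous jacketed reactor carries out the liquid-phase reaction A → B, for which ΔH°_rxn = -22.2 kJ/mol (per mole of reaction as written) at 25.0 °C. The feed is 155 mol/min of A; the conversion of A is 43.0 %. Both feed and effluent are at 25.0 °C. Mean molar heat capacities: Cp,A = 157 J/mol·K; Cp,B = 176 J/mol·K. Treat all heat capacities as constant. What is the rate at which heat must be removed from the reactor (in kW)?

Extent of reaction ξ = 0.430 × 155 = 66.65 mol/min
Reaction term: ξ·ΔH°_rxn = 66.65 × -22.2 = -1479.6 kJ/min
Q = ΔH = -1479.6 kJ/min = -24.661 kW
Heat removed = 24.661 kW

Q_out = 24.7 kW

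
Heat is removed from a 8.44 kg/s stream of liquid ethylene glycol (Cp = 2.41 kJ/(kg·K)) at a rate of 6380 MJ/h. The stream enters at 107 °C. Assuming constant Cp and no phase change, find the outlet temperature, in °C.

T_out = 19.9 °C

Q = 6380 MJ/h = 1772.2 kJ/s
ΔT = Q/(ṁ·Cp) = 1772.2/(8.44×2.41) = 87.128 K
T_out = 107 − 87.128 = 19.872 °C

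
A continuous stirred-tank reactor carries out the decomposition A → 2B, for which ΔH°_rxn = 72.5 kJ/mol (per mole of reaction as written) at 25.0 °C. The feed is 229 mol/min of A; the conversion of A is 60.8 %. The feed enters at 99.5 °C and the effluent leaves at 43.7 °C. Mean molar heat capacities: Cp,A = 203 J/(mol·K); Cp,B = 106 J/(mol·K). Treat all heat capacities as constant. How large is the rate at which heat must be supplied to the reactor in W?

Q_in = 125000 W

Extent of reaction ξ = 0.608 × 229 = 139.23 mol/min
Reaction term: ξ·ΔH°_rxn = 139.23 × 72.5 = 10094 kJ/min
Sensible, feed 99.5→25 °C: -3463.3 kJ/min
Outlet flows (mol/min): A 89.768, B 278.46
Sensible, products 25→43.7 °C: 892.74 kJ/min
Q = ΔH = 7523.8 kJ/min = 125.4 kW
Heat supplied = 125400 W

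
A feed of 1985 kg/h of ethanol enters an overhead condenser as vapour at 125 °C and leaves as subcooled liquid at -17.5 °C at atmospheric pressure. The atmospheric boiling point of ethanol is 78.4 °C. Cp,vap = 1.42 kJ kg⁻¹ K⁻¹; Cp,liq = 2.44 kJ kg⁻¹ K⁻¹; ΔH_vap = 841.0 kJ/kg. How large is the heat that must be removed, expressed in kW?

Q_c = 629 kW

vapour 125→78.4 °C: -66.172 kJ/kg
condensation at 78.4 °C: -841 kJ/kg
liquid 78.4→-17.5 °C: -234 kJ/kg
Δh = -66.172 + -841 + -234 = -1141.2 kJ/kg
Q = ṁ·Δh = 1985 kg/h × -1141.2 kJ/kg = -2.2652e+06 kJ/h
|Q| = 629.23 kW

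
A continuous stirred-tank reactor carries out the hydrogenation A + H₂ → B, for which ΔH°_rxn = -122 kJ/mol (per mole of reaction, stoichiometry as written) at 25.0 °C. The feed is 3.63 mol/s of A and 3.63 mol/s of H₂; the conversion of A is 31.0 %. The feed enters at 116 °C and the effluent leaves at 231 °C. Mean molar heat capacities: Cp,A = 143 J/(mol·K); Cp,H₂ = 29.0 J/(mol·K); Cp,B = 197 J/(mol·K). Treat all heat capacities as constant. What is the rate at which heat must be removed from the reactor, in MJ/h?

Extent of reaction ξ = 0.310 × 3.63 = 1.1253 mol/s
Reaction term: ξ·ΔH°_rxn = 1.1253 × -122 = -137.29 kJ/s
Sensible, feed 116→25 °C: -56.817 kJ/s
Outlet flows (mol/s): A 2.5047, H₂ 2.5047, B 1.1253
Sensible, products 25→231 °C: 134.41 kJ/s
Q = ΔH = -59.69 kJ/s = -59.69 kW
Heat removed = 214.88 MJ/h

Q_out = 215 MJ/h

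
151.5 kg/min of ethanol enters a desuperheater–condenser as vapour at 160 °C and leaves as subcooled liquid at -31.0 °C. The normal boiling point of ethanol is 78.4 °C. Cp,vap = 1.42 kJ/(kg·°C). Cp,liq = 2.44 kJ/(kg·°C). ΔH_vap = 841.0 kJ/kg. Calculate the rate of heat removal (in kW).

Q_c = 3090 kW

vapour 160→78.4 °C: -115.87 kJ/kg
condensation at 78.4 °C: -841 kJ/kg
liquid 78.4→-31.0 °C: -266.94 kJ/kg
Δh = -115.87 + -841 + -266.94 = -1223.8 kJ/kg
Q = ṁ·Δh = 151.5 kg/min × -1223.8 kJ/kg = -185410 kJ/min
|Q| = 3090.1 kW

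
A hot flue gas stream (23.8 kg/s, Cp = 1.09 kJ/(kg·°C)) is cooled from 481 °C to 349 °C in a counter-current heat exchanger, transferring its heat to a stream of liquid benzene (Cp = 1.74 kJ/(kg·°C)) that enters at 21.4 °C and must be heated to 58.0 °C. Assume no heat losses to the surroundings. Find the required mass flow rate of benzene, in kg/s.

ṁ_c = 53.8 kg/s

Heat released by hot stream: Q = 23.8 × 1.09 × (481 − 349) = 3424.3 kJ/s
Energy balance on cold side (adiabatic exchanger): Q = ṁ_c·Cp_c·(T_c,out − T_c,in)
ṁ_c = 3424.3 / [1.74 × (58.0 − 21.4)] = 53.771 kg/s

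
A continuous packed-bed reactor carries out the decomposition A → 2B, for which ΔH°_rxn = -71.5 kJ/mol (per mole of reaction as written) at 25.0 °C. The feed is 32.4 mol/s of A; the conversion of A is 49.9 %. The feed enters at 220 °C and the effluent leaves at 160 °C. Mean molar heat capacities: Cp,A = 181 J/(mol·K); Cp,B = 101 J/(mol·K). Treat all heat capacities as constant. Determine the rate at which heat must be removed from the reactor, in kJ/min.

Q_out = 87700 kJ/min

Extent of reaction ξ = 0.499 × 32.4 = 16.168 mol/s
Reaction term: ξ·ΔH°_rxn = 16.168 × -71.5 = -1156 kJ/s
Sensible, feed 220→25 °C: -1143.6 kJ/s
Outlet flows (mol/s): A 16.232, B 32.335
Sensible, products 25→160 °C: 837.53 kJ/s
Q = ΔH = -1462 kJ/s = -1462 kW
Heat removed = 87721 kJ/min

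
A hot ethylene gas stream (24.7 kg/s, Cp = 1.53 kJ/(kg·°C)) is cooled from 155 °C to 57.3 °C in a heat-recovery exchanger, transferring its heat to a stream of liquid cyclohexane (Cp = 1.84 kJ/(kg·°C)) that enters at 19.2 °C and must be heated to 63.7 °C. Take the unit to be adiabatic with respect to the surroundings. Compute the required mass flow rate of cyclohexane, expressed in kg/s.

ṁ_c = 45.1 kg/s

Heat released by hot stream: Q = 24.7 × 1.53 × (155 − 57.3) = 3692.2 kJ/s
Energy balance on cold side (adiabatic exchanger): Q = ṁ_c·Cp_c·(T_c,out − T_c,in)
ṁ_c = 3692.2 / [1.84 × (63.7 − 19.2)] = 45.093 kg/s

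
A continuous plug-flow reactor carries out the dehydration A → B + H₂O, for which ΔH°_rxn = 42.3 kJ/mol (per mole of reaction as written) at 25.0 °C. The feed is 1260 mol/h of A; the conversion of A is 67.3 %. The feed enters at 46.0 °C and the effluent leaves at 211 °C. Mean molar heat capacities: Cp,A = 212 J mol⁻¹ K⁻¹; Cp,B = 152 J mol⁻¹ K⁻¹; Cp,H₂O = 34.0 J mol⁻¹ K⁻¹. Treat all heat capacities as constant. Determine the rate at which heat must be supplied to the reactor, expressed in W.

Q_in = 21100 W

Extent of reaction ξ = 0.673 × 1260 = 847.98 mol/h
Reaction term: ξ·ΔH°_rxn = 847.98 × 42.3 = 35870 kJ/h
Sensible, feed 46.0→25 °C: -5609.5 kJ/h
Outlet flows (mol/h): A 412.02, B 847.98, H₂O 847.98
Sensible, products 25→211 °C: 45583 kJ/h
Q = ΔH = 75844 kJ/h = 21.068 kW
Heat supplied = 21068 W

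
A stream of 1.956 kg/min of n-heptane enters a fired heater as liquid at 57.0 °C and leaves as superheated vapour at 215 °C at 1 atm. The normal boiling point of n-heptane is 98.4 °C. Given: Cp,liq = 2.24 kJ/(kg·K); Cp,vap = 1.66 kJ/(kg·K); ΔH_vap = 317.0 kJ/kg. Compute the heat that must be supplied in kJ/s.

liquid 57.0→98.4 °C: 92.736 kJ/kg
vaporisation at 98.4 °C: 317 kJ/kg
vapour 98.4→215 °C: 193.56 kJ/kg
Δh = 92.736 + 317 + 193.56 = 603.29 kJ/kg
Q = ṁ·Δh = 1.956 kg/min × 603.29 kJ/kg = 1180 kJ/min
|Q| = 19.667 kW

Q = 19.7 kJ/s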